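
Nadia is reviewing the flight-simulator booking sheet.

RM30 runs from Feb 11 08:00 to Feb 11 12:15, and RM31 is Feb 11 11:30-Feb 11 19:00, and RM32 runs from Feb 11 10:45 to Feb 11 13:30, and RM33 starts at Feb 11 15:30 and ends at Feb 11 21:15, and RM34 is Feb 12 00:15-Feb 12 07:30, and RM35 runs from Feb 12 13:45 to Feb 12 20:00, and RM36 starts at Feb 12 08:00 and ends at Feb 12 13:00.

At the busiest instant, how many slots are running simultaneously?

3

Sweep the timeline, counting +1 at each start and −1 at each end (ends before starts at a tie):
Feb 11 08:00 start RM30 → 1
Feb 11 10:45 start RM32 → 2
Feb 11 11:30 start RM31 → 3
Feb 11 12:15 end RM30 → 2
Feb 11 13:30 end RM32 → 1
Feb 11 15:30 start RM33 → 2
Feb 11 19:00 end RM31 → 1
Feb 11 21:15 end RM33 → 0
Feb 12 00:15 start RM34 → 1
Feb 12 07:30 end RM34 → 0
Feb 12 08:00 start RM36 → 1
Feb 12 13:00 end RM36 → 0
Feb 12 13:45 start RM35 → 1
Feb 12 20:00 end RM35 → 0
Peak is 3, at Feb 11 11:30 (RM30, RM31, RM32).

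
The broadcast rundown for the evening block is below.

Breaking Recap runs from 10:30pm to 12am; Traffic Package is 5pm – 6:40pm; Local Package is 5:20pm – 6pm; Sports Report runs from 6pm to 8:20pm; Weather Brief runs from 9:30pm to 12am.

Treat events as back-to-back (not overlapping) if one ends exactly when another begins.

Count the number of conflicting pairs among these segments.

3

Sorted by start: Traffic Package, Local Package, Sports Report, Weather Brief, Breaking Recap.
Local Package starts before Traffic Package ends → Traffic Package and Local Package overlap.
Sports Report starts before Traffic Package ends → Traffic Package and Sports Report overlap.
Weather Brief starts after Traffic Package ends, so nothing later overlaps Traffic Package either.
Sports Report starts exactly when Local Package ends (back-to-back, no overlap), so nothing later overlaps Local Package either.
Weather Brief starts after Sports Report ends, so nothing later overlaps Sports Report either.
Breaking Recap starts before Weather Brief ends → Weather Brief and Breaking Recap overlap.
Overlapping pairs: Breaking Recap & Weather Brief, Local Package & Traffic Package, Sports Report & Traffic Package — 3 in total.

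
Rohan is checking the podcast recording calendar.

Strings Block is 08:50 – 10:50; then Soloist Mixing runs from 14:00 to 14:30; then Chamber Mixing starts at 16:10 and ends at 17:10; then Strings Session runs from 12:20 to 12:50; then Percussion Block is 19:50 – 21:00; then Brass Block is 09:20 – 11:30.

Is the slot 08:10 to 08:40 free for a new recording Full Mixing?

Yes — the slot is free

Strings Block: starts 08:50 at or after Full Mixing ends 08:40 → clear.
Brass Block: starts 09:20 at or after Full Mixing ends 08:40 → clear.
Strings Session: starts 12:20 at or after Full Mixing ends 08:40 → clear.
Soloist Mixing: starts 14:00 at or after Full Mixing ends 08:40 → clear.
Chamber Mixing: starts 16:10 at or after Full Mixing ends 08:40 → clear.
Percussion Block: starts 19:50 at or after Full Mixing ends 08:40 → clear.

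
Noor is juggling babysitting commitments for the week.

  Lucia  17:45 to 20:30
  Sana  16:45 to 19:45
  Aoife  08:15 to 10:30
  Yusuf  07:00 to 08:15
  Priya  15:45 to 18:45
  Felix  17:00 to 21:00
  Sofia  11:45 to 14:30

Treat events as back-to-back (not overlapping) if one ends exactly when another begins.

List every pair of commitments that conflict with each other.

Sorted by start: Yusuf, Aoife, Sofia, Priya, Sana, Felix, Lucia.
Aoife starts exactly when Yusuf ends (back-to-back, no overlap), so nothing later overlaps Yusuf either.
Sofia starts after Aoife ends, so nothing later overlaps Aoife either.
Priya starts after Sofia ends, so nothing later overlaps Sofia either.
Sana starts before Priya ends → Priya and Sana overlap.
Felix starts before Priya ends → Priya and Felix overlap.
Lucia starts before Priya ends → Priya and Lucia overlap.
Felix starts before Sana ends → Sana and Felix overlap.
Lucia starts before Sana ends → Sana and Lucia overlap.
Lucia starts before Felix ends → Felix and Lucia overlap.

Felix & Lucia, Felix & Priya, Felix & Sana, Lucia & Priya, Lucia & Sana, Priya & Sana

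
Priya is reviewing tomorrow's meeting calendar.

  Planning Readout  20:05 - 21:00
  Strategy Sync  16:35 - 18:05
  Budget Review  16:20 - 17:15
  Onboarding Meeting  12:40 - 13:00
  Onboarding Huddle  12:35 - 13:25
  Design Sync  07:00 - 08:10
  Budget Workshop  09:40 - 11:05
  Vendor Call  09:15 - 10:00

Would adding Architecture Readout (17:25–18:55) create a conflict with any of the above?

Yes — it overlaps Strategy Sync

Design Sync: ends 08:10 at or before Architecture Readout starts 17:25 → clear.
Vendor Call: ends 10:00 at or before Architecture Readout starts 17:25 → clear.
Budget Workshop: ends 11:05 at or before Architecture Readout starts 17:25 → clear.
Onboarding Huddle: ends 13:25 at or before Architecture Readout starts 17:25 → clear.
Onboarding Meeting: ends 13:00 at or before Architecture Readout starts 17:25 → clear.
Budget Review: ends 17:15 at or before Architecture Readout starts 17:25 → clear.
Strategy Sync: starts 16:35 before Architecture Readout ends 18:55, and ends 18:05 after Architecture Readout starts 17:25 → overlap.
Planning Readout: starts 20:05 at or after Architecture Readout ends 18:55 → clear.
Architecture Readout overlaps Strategy Sync.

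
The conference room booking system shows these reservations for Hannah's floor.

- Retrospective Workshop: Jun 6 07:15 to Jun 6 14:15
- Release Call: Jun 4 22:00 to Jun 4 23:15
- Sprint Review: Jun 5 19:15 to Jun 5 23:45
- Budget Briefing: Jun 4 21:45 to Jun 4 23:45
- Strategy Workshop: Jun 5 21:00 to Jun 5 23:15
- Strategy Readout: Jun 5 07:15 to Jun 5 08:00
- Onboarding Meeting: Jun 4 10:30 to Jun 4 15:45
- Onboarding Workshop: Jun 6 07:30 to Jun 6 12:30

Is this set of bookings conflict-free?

No

Sorted by start: Onboarding Meeting, Budget Briefing, Release Call, Strategy Readout, Sprint Review, Strategy Workshop, Retrospective Workshop, Onboarding Workshop.
Budget Briefing starts after Onboarding Meeting ends — done with Onboarding Meeting.
Release Call starts before Budget Briefing ends → Budget Briefing and Release Call overlap.
That's a conflict, so the schedule is not conflict-free.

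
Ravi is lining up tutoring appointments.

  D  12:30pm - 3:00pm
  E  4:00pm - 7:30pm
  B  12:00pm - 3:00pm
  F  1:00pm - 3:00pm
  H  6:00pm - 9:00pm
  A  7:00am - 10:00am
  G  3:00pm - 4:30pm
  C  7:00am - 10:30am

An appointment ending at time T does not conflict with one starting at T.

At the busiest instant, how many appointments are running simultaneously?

3

Sweep the timeline, counting +1 at each start and −1 at each end (ends before starts at a tie):
7:00am start A → 1
7:00am start C → 2
10:00am end A → 1
10:30am end C → 0
12:00pm start B → 1
12:30pm start D → 2
1:00pm start F → 3
3:00pm end B → 2
3:00pm end D → 1
3:00pm end F → 0
3:00pm start G → 1
4:00pm start E → 2
4:30pm end G → 1
6:00pm start H → 2
7:30pm end E → 1
9:00pm end H → 0
Peak is 3, at 1:00pm (B, D, F).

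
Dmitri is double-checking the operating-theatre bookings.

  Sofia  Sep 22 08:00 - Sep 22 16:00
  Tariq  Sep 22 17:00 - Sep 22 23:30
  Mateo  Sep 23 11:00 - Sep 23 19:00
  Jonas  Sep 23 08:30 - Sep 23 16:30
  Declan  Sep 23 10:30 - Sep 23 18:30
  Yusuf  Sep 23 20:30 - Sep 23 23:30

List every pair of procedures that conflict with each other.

Sorted by start: Sofia, Tariq, Jonas, Declan, Mateo, Yusuf.
Tariq starts after Sofia ends, so Sofia has no further overlaps.
Jonas starts after Tariq ends, so Tariq has no further overlaps.
Declan starts before Jonas ends → Jonas and Declan overlap.
Mateo starts before Jonas ends → Jonas and Mateo overlap.
Yusuf starts after Jonas ends.
Mateo starts before Declan ends → Declan and Mateo overlap.
Yusuf starts after Declan ends.
Yusuf starts after Mateo ends.

Declan & Jonas, Declan & Mateo, Jonas & Mateo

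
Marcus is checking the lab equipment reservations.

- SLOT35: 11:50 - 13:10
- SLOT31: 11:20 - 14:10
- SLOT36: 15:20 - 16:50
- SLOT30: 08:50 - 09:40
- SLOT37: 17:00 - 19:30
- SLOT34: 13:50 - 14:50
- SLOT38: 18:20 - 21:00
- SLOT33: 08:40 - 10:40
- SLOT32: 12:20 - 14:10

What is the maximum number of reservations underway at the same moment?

3

Walk through starts and ends in time order (an end at T is processed before a start at T):
08:40 start SLOT33 → 1
08:50 start SLOT30 → 2
09:40 end SLOT30 → 1
10:40 end SLOT33 → 0
11:20 start SLOT31 → 1
11:50 start SLOT35 → 2
12:20 start SLOT32 → 3
13:10 end SLOT35 → 2
13:50 start SLOT34 → 3
14:10 end SLOT31 → 2
14:10 end SLOT32 → 1
14:50 end SLOT34 → 0
15:20 start SLOT36 → 1
16:50 end SLOT36 → 0
17:00 start SLOT37 → 1
18:20 start SLOT38 → 2
19:30 end SLOT37 → 1
21:00 end SLOT38 → 0
Peak is 3, at 12:20 (SLOT31, SLOT32, SLOT35).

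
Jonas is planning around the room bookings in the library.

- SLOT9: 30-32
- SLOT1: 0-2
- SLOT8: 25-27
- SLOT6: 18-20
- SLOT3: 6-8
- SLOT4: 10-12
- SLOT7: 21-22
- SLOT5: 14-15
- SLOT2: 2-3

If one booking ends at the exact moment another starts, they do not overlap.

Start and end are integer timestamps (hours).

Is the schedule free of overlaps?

Yes

Sorted by start: SLOT1, SLOT2, SLOT3, SLOT4, SLOT5, SLOT6, SLOT7, SLOT8, SLOT9.
SLOT2 starts exactly when SLOT1 ends (back-to-back, no overlap) — done with SLOT1.
SLOT3 starts after SLOT2 ends — done with SLOT2.
SLOT4 starts after SLOT3 ends — done with SLOT3.
SLOT5 starts after SLOT4 ends — done with SLOT4.
SLOT6 starts after SLOT5 ends — done with SLOT5.
SLOT7 starts after SLOT6 ends — done with SLOT6.
SLOT8 starts after SLOT7 ends — done with SLOT7.
SLOT9 starts after SLOT8 ends.
Every pair is clear; the schedule has no overlaps.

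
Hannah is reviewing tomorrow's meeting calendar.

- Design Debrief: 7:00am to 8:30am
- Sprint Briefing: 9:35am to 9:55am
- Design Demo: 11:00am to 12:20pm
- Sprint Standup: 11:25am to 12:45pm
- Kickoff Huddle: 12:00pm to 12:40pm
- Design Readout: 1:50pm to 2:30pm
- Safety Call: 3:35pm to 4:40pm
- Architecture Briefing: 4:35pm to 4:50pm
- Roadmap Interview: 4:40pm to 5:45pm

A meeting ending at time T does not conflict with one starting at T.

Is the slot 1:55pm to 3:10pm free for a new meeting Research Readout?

Design Debrief: ends 8:30am at or before Research Readout starts 1:55pm → clear.
Sprint Briefing: ends 9:55am at or before Research Readout starts 1:55pm → clear.
Design Demo: ends 12:20pm at or before Research Readout starts 1:55pm → clear.
Sprint Standup: ends 12:45pm at or before Research Readout starts 1:55pm → clear.
Kickoff Huddle: ends 12:40pm at or before Research Readout starts 1:55pm → clear.
Design Readout: starts 1:50pm before Research Readout ends 3:10pm, and ends 2:30pm after Research Readout starts 1:55pm → overlap.
Safety Call: starts 3:35pm at or after Research Readout ends 3:10pm → clear.
Architecture Briefing: starts 4:35pm at or after Research Readout ends 3:10pm → clear.
Roadmap Interview: starts 4:40pm at or after Research Readout ends 3:10pm → clear.
Research Readout overlaps Design Readout.

No — it overlaps Design Readout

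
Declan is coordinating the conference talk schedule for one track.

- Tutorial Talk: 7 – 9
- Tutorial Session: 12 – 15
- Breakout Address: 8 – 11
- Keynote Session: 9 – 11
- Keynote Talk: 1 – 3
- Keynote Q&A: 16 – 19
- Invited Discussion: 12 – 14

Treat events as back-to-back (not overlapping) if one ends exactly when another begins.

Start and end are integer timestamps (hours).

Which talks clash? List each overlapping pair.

Breakout Address & Keynote Session, Breakout Address & Tutorial Talk, Invited Discussion & Tutorial Session

Sorted by start: Keynote Talk, Tutorial Talk, Breakout Address, Keynote Session, Tutorial Session, Invited Discussion, Keynote Q&A.
Tutorial Talk starts after Keynote Talk ends — done with Keynote Talk.
Breakout Address starts before Tutorial Talk ends → Tutorial Talk and Breakout Address overlap.
Keynote Session starts exactly when Tutorial Talk ends (back-to-back, no overlap) — done with Tutorial Talk.
Keynote Session starts before Breakout Address ends → Breakout Address and Keynote Session overlap.
Tutorial Session starts after Breakout Address ends — done with Breakout Address.
Tutorial Session starts after Keynote Session ends — done with Keynote Session.
Invited Discussion starts before Tutorial Session ends → Tutorial Session and Invited Discussion overlap.
Keynote Q&A starts after Tutorial Session ends.
Keynote Q&A starts after Invited Discussion ends.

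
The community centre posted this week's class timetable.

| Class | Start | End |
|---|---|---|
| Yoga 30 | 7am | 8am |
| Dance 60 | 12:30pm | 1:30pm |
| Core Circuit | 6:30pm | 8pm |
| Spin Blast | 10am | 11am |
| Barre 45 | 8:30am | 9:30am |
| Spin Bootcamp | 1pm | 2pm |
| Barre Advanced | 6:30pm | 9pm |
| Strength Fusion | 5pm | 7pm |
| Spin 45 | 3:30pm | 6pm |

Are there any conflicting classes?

Yes

Sorted by start: Yoga 30, Barre 45, Spin Blast, Dance 60, Spin Bootcamp, Spin 45, Strength Fusion, Core Circuit, Barre Advanced.
Barre 45 starts after Yoga 30 ends, so nothing later overlaps Yoga 30 either.
Spin Blast starts after Barre 45 ends, so nothing later overlaps Barre 45 either.
Dance 60 starts after Spin Blast ends, so nothing later overlaps Spin Blast either.
Spin Bootcamp starts before Dance 60 ends → Dance 60 and Spin Bootcamp overlap.
That's a conflict, so the schedule is not conflict-free.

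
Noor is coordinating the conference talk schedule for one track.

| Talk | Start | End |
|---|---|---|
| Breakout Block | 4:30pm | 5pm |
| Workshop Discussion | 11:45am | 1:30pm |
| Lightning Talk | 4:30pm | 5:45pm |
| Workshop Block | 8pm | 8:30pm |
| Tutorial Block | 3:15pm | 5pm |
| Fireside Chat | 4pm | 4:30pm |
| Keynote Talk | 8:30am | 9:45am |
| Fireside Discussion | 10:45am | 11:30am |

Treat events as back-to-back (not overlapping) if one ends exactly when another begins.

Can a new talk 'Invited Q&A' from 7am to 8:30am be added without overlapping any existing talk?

Keynote Talk: starts 8:30am at or after Invited Q&A ends 8:30am → clear.
Fireside Discussion: starts 10:45am at or after Invited Q&A ends 8:30am → clear.
Workshop Discussion: starts 11:45am at or after Invited Q&A ends 8:30am → clear.
Tutorial Block: starts 3:15pm at or after Invited Q&A ends 8:30am → clear.
Fireside Chat: starts 4pm at or after Invited Q&A ends 8:30am → clear.
Breakout Block: starts 4:30pm at or after Invited Q&A ends 8:30am → clear.
Lightning Talk: starts 4:30pm at or after Invited Q&A ends 8:30am → clear.
Workshop Block: starts 8pm at or after Invited Q&A ends 8:30am → clear.

Yes — the slot is free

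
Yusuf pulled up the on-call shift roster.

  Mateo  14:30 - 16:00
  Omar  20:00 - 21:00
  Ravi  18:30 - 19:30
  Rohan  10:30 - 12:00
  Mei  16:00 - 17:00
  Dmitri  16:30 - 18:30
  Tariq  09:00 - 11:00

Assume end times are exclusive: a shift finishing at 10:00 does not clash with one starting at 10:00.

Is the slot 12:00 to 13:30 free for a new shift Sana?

Tariq: ends 11:00 at or before Sana starts 12:00 → clear.
Rohan: ends 12:00 at or before Sana starts 12:00 → clear.
Mateo: starts 14:30 at or after Sana ends 13:30 → clear.
Mei: starts 16:00 at or after Sana ends 13:30 → clear.
Dmitri: starts 16:30 at or after Sana ends 13:30 → clear.
Ravi: starts 18:30 at or after Sana ends 13:30 → clear.
Omar: starts 20:00 at or after Sana ends 13:30 → clear.

Yes — the slot is free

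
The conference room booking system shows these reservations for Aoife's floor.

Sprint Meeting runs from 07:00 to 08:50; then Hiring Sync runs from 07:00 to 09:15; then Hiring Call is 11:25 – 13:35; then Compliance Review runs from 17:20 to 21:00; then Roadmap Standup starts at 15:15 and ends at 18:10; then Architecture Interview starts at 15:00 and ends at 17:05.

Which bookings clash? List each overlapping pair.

Check each pair: they overlap iff neither finishes before the other starts.
Sorted by start: Sprint Meeting, Hiring Sync, Hiring Call, Architecture Interview, Roadmap Standup, Compliance Review.
Hiring Sync starts before Sprint Meeting ends → Sprint Meeting and Hiring Sync overlap.
Hiring Call starts after Sprint Meeting ends, so nothing later overlaps Sprint Meeting either.
Hiring Call starts after Hiring Sync ends, so nothing later overlaps Hiring Sync either.
Architecture Interview starts after Hiring Call ends, so nothing later overlaps Hiring Call either.
Roadmap Standup starts before Architecture Interview ends → Architecture Interview and Roadmap Standup overlap.
Compliance Review starts after Architecture Interview ends.
Compliance Review starts before Roadmap Standup ends → Roadmap Standup and Compliance Review overlap.

Architecture Interview & Roadmap Standup, Compliance Review & Roadmap Standup, Hiring Sync & Sprint Meeting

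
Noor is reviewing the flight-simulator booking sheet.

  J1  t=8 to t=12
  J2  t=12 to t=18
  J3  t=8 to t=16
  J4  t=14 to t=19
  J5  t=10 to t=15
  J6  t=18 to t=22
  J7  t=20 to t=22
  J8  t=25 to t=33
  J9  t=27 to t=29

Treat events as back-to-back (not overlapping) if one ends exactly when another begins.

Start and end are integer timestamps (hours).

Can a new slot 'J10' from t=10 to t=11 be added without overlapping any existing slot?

No — it overlaps J1, J3, J5

J1: starts t=8 before J10 ends t=11, and ends t=12 after J10 starts t=10 → overlap.
J3: starts t=8 before J10 ends t=11, and ends t=16 after J10 starts t=10 → overlap.
J5: starts t=10 before J10 ends t=11, and ends t=15 after J10 starts t=10 → overlap.
J2: starts t=12 at or after J10 ends t=11 → clear.
J4: starts t=14 at or after J10 ends t=11 → clear.
J6: starts t=18 at or after J10 ends t=11 → clear.
J7: starts t=20 at or after J10 ends t=11 → clear.
J8: starts t=25 at or after J10 ends t=11 → clear.
J9: starts t=27 at or after J10 ends t=11 → clear.
J10 overlaps J1, J3, J5.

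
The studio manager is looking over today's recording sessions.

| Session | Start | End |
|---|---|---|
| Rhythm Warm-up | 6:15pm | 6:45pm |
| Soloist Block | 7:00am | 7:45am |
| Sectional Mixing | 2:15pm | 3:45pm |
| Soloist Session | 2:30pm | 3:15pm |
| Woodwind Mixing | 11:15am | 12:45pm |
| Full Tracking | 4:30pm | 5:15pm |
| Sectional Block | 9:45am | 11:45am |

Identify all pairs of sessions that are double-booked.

Sectional Block & Woodwind Mixing, Sectional Mixing & Soloist Session

Sorted by start: Soloist Block, Sectional Block, Woodwind Mixing, Sectional Mixing, Soloist Session, Full Tracking, Rhythm Warm-up.
Sectional Block starts after Soloist Block ends; Soloist Block is clear from here.
Woodwind Mixing starts before Sectional Block ends → Sectional Block and Woodwind Mixing overlap.
Sectional Mixing starts after Sectional Block ends; Sectional Block is clear from here.
Sectional Mixing starts after Woodwind Mixing ends; Woodwind Mixing is clear from here.
Soloist Session starts before Sectional Mixing ends → Sectional Mixing and Soloist Session overlap.
Full Tracking starts after Sectional Mixing ends; Sectional Mixing is clear from here.
Full Tracking starts after Soloist Session ends; Soloist Session is clear from here.
Rhythm Warm-up starts after Full Tracking ends.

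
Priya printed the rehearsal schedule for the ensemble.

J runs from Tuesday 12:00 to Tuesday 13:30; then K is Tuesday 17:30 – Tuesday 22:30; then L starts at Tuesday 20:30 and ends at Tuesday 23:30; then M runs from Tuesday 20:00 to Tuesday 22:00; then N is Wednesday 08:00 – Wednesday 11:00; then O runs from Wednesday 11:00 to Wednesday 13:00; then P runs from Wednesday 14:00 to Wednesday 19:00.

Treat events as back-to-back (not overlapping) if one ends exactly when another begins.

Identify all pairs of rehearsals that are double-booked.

K & L, K & M, L & M

Sorted by start: J, K, M, L, N, O, P.
K starts after J ends, so nothing later overlaps J either.
M starts before K ends → K and M overlap.
L starts before K ends → K and L overlap.
N starts after K ends, so nothing later overlaps K either.
L starts before M ends → M and L overlap.
N starts after M ends, so nothing later overlaps M either.
N starts after L ends, so nothing later overlaps L either.
O starts exactly when N ends (back-to-back, no overlap), so nothing later overlaps N either.
P starts after O ends.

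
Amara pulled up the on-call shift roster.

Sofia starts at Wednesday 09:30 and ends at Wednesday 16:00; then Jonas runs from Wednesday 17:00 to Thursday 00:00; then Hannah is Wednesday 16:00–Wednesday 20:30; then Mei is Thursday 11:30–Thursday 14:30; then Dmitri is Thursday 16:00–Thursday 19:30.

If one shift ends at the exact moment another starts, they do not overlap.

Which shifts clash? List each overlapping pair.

Two intervals overlap when each starts before the other ends.
Sorted by start: Sofia, Hannah, Jonas, Mei, Dmitri.
Hannah starts exactly when Sofia ends (back-to-back, no overlap) — done with Sofia.
Jonas starts before Hannah ends → Hannah and Jonas overlap.
Mei starts after Hannah ends — done with Hannah.
Mei starts after Jonas ends — done with Jonas.
Dmitri starts after Mei ends.

Hannah & Jonas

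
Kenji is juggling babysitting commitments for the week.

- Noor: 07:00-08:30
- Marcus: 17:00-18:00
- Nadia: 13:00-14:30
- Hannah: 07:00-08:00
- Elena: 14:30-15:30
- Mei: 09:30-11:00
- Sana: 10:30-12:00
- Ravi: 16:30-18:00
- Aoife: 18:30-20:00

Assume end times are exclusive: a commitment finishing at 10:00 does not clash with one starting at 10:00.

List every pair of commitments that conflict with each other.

Hannah & Noor, Marcus & Ravi, Mei & Sana

Sorted by start: Hannah, Noor, Mei, Sana, Nadia, Elena, Ravi, Marcus, Aoife.
Noor starts before Hannah ends → Hannah and Noor overlap.
Mei starts after Hannah ends; Hannah is clear from here.
Mei starts after Noor ends; Noor is clear from here.
Sana starts before Mei ends → Mei and Sana overlap.
Nadia starts after Mei ends; Mei is clear from here.
Nadia starts after Sana ends; Sana is clear from here.
Elena starts exactly when Nadia ends (back-to-back, no overlap); Nadia is clear from here.
Ravi starts after Elena ends; Elena is clear from here.
Marcus starts before Ravi ends → Ravi and Marcus overlap.
Aoife starts after Ravi ends.
Aoife starts after Marcus ends.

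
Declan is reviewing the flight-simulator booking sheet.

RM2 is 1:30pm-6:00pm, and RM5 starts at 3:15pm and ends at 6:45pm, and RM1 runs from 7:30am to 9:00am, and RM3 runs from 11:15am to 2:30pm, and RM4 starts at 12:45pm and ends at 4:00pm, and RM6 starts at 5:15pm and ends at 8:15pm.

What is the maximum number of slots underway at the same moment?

Walk through starts and ends in time order (an end at T is processed before a start at T):
7:30am start RM1 → 1
9:00am end RM1 → 0
11:15am start RM3 → 1
12:45pm start RM4 → 2
1:30pm start RM2 → 3
2:30pm end RM3 → 2
3:15pm start RM5 → 3
4:00pm end RM4 → 2
5:15pm start RM6 → 3
6:00pm end RM2 → 2
6:45pm end RM5 → 1
8:15pm end RM6 → 0
Peak is 3, at 1:30pm (RM2, RM3, RM4).

3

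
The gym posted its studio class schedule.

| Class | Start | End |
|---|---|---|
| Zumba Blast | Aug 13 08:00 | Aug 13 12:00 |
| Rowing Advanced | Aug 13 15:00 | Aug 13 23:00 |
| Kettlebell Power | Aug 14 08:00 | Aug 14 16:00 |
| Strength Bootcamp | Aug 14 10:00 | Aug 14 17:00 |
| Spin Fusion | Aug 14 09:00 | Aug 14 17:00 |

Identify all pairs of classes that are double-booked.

Kettlebell Power & Spin Fusion, Kettlebell Power & Strength Bootcamp, Spin Fusion & Strength Bootcamp

Check each pair: they overlap iff neither finishes before the other starts.
Sorted by start: Zumba Blast, Rowing Advanced, Kettlebell Power, Spin Fusion, Strength Bootcamp.
Rowing Advanced starts after Zumba Blast ends — done with Zumba Blast.
Kettlebell Power starts after Rowing Advanced ends — done with Rowing Advanced.
Spin Fusion starts before Kettlebell Power ends → Kettlebell Power and Spin Fusion overlap.
Strength Bootcamp starts before Kettlebell Power ends → Kettlebell Power and Strength Bootcamp overlap.
Strength Bootcamp starts before Spin Fusion ends → Spin Fusion and Strength Bootcamp overlap.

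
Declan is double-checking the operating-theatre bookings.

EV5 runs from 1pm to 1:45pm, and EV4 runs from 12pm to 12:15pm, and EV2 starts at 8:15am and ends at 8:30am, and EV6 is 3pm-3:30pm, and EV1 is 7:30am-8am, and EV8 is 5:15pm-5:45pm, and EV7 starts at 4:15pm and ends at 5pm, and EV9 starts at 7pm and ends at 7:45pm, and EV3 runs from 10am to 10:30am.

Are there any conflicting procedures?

Two intervals overlap when each starts before the other ends.
Sorted by start: EV1, EV2, EV3, EV4, EV5, EV6, EV7, EV8, EV9.
EV2 starts after EV1 ends, so EV1 has no further overlaps.
EV3 starts after EV2 ends, so EV2 has no further overlaps.
EV4 starts after EV3 ends, so EV3 has no further overlaps.
EV5 starts after EV4 ends, so EV4 has no further overlaps.
EV6 starts after EV5 ends, so EV5 has no further overlaps.
EV7 starts after EV6 ends, so EV6 has no further overlaps.
EV8 starts after EV7 ends, so EV7 has no further overlaps.
EV9 starts after EV8 ends.
Every pair is clear; the schedule has no overlaps.

No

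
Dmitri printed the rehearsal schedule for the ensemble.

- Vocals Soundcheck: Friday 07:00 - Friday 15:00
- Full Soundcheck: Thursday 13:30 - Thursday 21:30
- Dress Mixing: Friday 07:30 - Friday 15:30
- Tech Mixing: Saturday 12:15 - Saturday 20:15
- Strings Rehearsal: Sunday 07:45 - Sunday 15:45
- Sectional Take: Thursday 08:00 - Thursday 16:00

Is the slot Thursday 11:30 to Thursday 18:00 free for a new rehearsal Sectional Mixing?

No — it overlaps Full Soundcheck, Sectional Take

Sectional Take: starts Thursday 08:00 before Sectional Mixing ends Thursday 18:00, and ends Thursday 16:00 after Sectional Mixing starts Thursday 11:30 → overlap.
Full Soundcheck: starts Thursday 13:30 before Sectional Mixing ends Thursday 18:00, and ends Thursday 21:30 after Sectional Mixing starts Thursday 11:30 → overlap.
Vocals Soundcheck: starts Friday 07:00 at or after Sectional Mixing ends Thursday 18:00 → clear.
Dress Mixing: starts Friday 07:30 at or after Sectional Mixing ends Thursday 18:00 → clear.
Tech Mixing: starts Saturday 12:15 at or after Sectional Mixing ends Thursday 18:00 → clear.
Strings Rehearsal: starts Sunday 07:45 at or after Sectional Mixing ends Thursday 18:00 → clear.
Sectional Mixing overlaps Sectional Take, Full Soundcheck.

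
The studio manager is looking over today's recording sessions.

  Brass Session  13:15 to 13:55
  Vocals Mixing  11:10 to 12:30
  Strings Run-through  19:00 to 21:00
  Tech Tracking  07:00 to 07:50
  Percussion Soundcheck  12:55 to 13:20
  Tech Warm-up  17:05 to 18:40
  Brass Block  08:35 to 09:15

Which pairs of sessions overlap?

Brass Session & Percussion Soundcheck

Sorted by start: Tech Tracking, Brass Block, Vocals Mixing, Percussion Soundcheck, Brass Session, Tech Warm-up, Strings Run-through.
Brass Block starts after Tech Tracking ends; Tech Tracking is clear from here.
Vocals Mixing starts after Brass Block ends; Brass Block is clear from here.
Percussion Soundcheck starts after Vocals Mixing ends; Vocals Mixing is clear from here.
Brass Session starts before Percussion Soundcheck ends → Percussion Soundcheck and Brass Session overlap.
Tech Warm-up starts after Percussion Soundcheck ends; Percussion Soundcheck is clear from here.
Tech Warm-up starts after Brass Session ends; Brass Session is clear from here.
Strings Run-through starts after Tech Warm-up ends.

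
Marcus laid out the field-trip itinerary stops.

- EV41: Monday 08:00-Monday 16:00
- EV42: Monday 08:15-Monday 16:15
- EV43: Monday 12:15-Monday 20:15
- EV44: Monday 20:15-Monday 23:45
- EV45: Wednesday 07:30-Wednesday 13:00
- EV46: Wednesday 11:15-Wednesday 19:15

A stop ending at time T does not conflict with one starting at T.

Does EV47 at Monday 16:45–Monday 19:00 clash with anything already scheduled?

EV41: ends Monday 16:00 at or before EV47 starts Monday 16:45 → clear.
EV42: ends Monday 16:15 at or before EV47 starts Monday 16:45 → clear.
EV43: starts Monday 12:15 before EV47 ends Monday 19:00, and ends Monday 20:15 after EV47 starts Monday 16:45 → overlap.
EV44: starts Monday 20:15 at or after EV47 ends Monday 19:00 → clear.
EV45: starts Wednesday 07:30 at or after EV47 ends Monday 19:00 → clear.
EV46: starts Wednesday 11:15 at or after EV47 ends Monday 19:00 → clear.
EV47 overlaps EV43.

Yes — it overlaps EV43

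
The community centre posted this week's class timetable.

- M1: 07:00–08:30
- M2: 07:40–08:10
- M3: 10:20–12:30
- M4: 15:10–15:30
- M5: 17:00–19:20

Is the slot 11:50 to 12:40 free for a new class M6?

No — it overlaps M3

M1: ends 08:30 at or before M6 starts 11:50 → clear.
M2: ends 08:10 at or before M6 starts 11:50 → clear.
M3: starts 10:20 before M6 ends 12:40, and ends 12:30 after M6 starts 11:50 → overlap.
M4: starts 15:10 at or after M6 ends 12:40 → clear.
M5: starts 17:00 at or after M6 ends 12:40 → clear.
M6 overlaps M3.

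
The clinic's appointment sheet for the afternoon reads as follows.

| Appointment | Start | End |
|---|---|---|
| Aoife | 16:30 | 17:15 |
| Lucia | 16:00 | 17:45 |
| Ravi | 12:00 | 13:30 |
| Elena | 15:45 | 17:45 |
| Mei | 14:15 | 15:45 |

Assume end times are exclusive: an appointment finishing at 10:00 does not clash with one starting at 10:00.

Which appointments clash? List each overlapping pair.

Sorted by start: Ravi, Mei, Elena, Lucia, Aoife.
Mei starts after Ravi ends; Ravi is clear from here.
Elena starts exactly when Mei ends (back-to-back, no overlap); Mei is clear from here.
Lucia starts before Elena ends → Elena and Lucia overlap.
Aoife starts before Elena ends → Elena and Aoife overlap.
Aoife starts before Lucia ends → Lucia and Aoife overlap.

Aoife & Elena, Aoife & Lucia, Elena & Lucia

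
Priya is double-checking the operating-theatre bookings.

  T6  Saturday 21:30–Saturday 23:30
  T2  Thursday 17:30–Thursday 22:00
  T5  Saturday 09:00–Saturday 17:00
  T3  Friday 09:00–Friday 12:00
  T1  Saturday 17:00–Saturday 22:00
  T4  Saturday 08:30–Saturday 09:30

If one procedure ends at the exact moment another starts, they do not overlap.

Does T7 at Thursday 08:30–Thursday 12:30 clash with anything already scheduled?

T2: starts Thursday 17:30 at or after T7 ends Thursday 12:30 → clear.
T3: starts Friday 09:00 at or after T7 ends Thursday 12:30 → clear.
T4: starts Saturday 08:30 at or after T7 ends Thursday 12:30 → clear.
T5: starts Saturday 09:00 at or after T7 ends Thursday 12:30 → clear.
T1: starts Saturday 17:00 at or after T7 ends Thursday 12:30 → clear.
T6: starts Saturday 21:30 at or after T7 ends Thursday 12:30 → clear.

No — it doesn't clash with anything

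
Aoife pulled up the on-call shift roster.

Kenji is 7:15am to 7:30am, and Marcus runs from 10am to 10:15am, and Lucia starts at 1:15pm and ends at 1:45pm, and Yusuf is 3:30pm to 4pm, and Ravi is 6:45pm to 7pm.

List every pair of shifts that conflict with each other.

Sorted by start: Kenji, Marcus, Lucia, Yusuf, Ravi.
Marcus starts after Kenji ends — done with Kenji.
Lucia starts after Marcus ends — done with Marcus.
Yusuf starts after Lucia ends — done with Lucia.
Ravi starts after Yusuf ends.

no overlapping pairs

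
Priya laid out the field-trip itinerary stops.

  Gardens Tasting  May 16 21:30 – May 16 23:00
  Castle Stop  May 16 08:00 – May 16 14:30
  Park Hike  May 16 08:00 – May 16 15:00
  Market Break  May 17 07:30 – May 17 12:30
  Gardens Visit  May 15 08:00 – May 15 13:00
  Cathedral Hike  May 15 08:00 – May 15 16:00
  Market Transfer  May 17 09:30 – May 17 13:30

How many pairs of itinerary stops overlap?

Two intervals overlap when each starts before the other ends.
Sorted by start: Cathedral Hike, Gardens Visit, Park Hike, Castle Stop, Gardens Tasting, Market Break, Market Transfer.
Gardens Visit starts before Cathedral Hike ends → Cathedral Hike and Gardens Visit overlap.
Park Hike starts after Cathedral Hike ends, so Cathedral Hike has no further overlaps.
Park Hike starts after Gardens Visit ends, so Gardens Visit has no further overlaps.
Castle Stop starts before Park Hike ends → Park Hike and Castle Stop overlap.
Gardens Tasting starts after Park Hike ends, so Park Hike has no further overlaps.
Gardens Tasting starts after Castle Stop ends, so Castle Stop has no further overlaps.
Market Break starts after Gardens Tasting ends, so Gardens Tasting has no further overlaps.
Market Transfer starts before Market Break ends → Market Break and Market Transfer overlap.
Overlapping pairs: Castle Stop & Park Hike, Cathedral Hike & Gardens Visit, Market Break & Market Transfer — 3 in total.

3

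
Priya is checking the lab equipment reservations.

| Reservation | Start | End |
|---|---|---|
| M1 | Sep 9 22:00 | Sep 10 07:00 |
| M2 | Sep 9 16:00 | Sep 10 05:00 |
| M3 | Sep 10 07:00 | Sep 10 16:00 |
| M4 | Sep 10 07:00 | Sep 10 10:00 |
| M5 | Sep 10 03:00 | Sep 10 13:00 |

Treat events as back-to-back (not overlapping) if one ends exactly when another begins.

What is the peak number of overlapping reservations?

Sweep the timeline, counting +1 at each start and −1 at each end (ends before starts at a tie):
Sep 9 16:00 start M2 → 1
Sep 9 22:00 start M1 → 2
Sep 10 03:00 start M5 → 3
Sep 10 05:00 end M2 → 2
Sep 10 07:00 end M1 → 1
Sep 10 07:00 start M3 → 2
Sep 10 07:00 start M4 → 3
Sep 10 10:00 end M4 → 2
Sep 10 13:00 end M5 → 1
Sep 10 16:00 end M3 → 0
Peak is 3, at Sep 10 03:00 (M1, M2, M5).

3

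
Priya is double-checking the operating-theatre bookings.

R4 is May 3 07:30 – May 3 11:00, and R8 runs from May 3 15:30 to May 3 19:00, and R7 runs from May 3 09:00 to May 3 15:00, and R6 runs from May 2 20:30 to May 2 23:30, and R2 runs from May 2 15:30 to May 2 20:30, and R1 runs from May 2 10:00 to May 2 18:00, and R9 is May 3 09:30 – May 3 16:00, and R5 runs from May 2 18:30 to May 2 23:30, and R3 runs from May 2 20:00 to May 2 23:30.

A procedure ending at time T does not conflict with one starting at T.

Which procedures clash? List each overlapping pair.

Sorted by start: R1, R2, R5, R3, R6, R4, R7, R9, R8.
R2 starts before R1 ends → R1 and R2 overlap.
R5 starts after R1 ends, so nothing later overlaps R1 either.
R5 starts before R2 ends → R2 and R5 overlap.
R3 starts before R2 ends → R2 and R3 overlap.
R6 starts exactly when R2 ends (back-to-back, no overlap), so nothing later overlaps R2 either.
R3 starts before R5 ends → R5 and R3 overlap.
R6 starts before R5 ends → R5 and R6 overlap.
R4 starts after R5 ends, so nothing later overlaps R5 either.
R6 starts before R3 ends → R3 and R6 overlap.
R4 starts after R3 ends, so nothing later overlaps R3 either.
R4 starts after R6 ends, so nothing later overlaps R6 either.
R7 starts before R4 ends → R4 and R7 overlap.
R9 starts before R4 ends → R4 and R9 overlap.
R8 starts after R4 ends.
R9 starts before R7 ends → R7 and R9 overlap.
R8 starts after R7 ends.
R8 starts before R9 ends → R9 and R8 overlap.

R1 & R2, R2 & R3, R2 & R5, R3 & R5, R3 & R6, R4 & R7, R4 & R9, R5 & R6, R7 & R9, R8 & R9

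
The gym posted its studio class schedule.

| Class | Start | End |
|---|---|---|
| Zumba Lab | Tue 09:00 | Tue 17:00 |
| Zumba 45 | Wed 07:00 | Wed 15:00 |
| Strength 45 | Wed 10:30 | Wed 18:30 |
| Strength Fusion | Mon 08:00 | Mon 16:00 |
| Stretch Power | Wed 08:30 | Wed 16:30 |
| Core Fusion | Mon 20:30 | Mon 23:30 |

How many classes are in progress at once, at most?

Sort all start/end points and keep a running count:
Mon 08:00 start Strength Fusion → 1
Mon 16:00 end Strength Fusion → 0
Mon 20:30 start Core Fusion → 1
Mon 23:30 end Core Fusion → 0
Tue 09:00 start Zumba Lab → 1
Tue 17:00 end Zumba Lab → 0
Wed 07:00 start Zumba 45 → 1
Wed 08:30 start Stretch Power → 2
Wed 10:30 start Strength 45 → 3
Wed 15:00 end Zumba 45 → 2
Wed 16:30 end Stretch Power → 1
Wed 18:30 end Strength 45 → 0
Peak is 3, at Wed 10:30 (Strength 45, Stretch Power, Zumba 45).

3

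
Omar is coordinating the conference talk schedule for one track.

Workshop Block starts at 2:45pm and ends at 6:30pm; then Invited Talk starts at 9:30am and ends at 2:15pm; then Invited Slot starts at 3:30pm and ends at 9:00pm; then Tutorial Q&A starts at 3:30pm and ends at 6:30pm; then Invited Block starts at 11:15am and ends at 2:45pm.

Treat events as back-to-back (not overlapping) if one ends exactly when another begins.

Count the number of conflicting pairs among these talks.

4

Sorted by start: Invited Talk, Invited Block, Workshop Block, Tutorial Q&A, Invited Slot.
Invited Block starts before Invited Talk ends → Invited Talk and Invited Block overlap.
Workshop Block starts after Invited Talk ends; Invited Talk is clear from here.
Workshop Block starts exactly when Invited Block ends (back-to-back, no overlap); Invited Block is clear from here.
Tutorial Q&A starts before Workshop Block ends → Workshop Block and Tutorial Q&A overlap.
Invited Slot starts before Workshop Block ends → Workshop Block and Invited Slot overlap.
Invited Slot starts before Tutorial Q&A ends → Tutorial Q&A and Invited Slot overlap.
Overlapping pairs: Invited Block & Invited Talk, Invited Slot & Tutorial Q&A, Invited Slot & Workshop Block, Tutorial Q&A & Workshop Block — 4 in total.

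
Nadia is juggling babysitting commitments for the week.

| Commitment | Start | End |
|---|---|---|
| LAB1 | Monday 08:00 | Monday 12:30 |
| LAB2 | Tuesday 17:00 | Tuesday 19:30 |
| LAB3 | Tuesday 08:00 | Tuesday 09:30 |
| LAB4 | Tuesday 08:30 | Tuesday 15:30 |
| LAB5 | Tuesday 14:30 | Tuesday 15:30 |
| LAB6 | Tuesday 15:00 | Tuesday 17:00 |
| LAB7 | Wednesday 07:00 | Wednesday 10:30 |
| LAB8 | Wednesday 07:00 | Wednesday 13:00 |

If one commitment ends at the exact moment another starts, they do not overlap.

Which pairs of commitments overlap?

LAB3 & LAB4, LAB4 & LAB5, LAB4 & LAB6, LAB5 & LAB6, LAB7 & LAB8

Two intervals overlap when each starts before the other ends.
Sorted by start: LAB1, LAB3, LAB4, LAB5, LAB6, LAB2, LAB7, LAB8.
LAB3 starts after LAB1 ends, so nothing later overlaps LAB1 either.
LAB4 starts before LAB3 ends → LAB3 and LAB4 overlap.
LAB5 starts after LAB3 ends, so nothing later overlaps LAB3 either.
LAB5 starts before LAB4 ends → LAB4 and LAB5 overlap.
LAB6 starts before LAB4 ends → LAB4 and LAB6 overlap.
LAB2 starts after LAB4 ends, so nothing later overlaps LAB4 either.
LAB6 starts before LAB5 ends → LAB5 and LAB6 overlap.
LAB2 starts after LAB5 ends, so nothing later overlaps LAB5 either.
LAB2 starts exactly when LAB6 ends (back-to-back, no overlap), so nothing later overlaps LAB6 either.
LAB7 starts after LAB2 ends, so nothing later overlaps LAB2 either.
LAB8 starts before LAB7 ends → LAB7 and LAB8 overlap.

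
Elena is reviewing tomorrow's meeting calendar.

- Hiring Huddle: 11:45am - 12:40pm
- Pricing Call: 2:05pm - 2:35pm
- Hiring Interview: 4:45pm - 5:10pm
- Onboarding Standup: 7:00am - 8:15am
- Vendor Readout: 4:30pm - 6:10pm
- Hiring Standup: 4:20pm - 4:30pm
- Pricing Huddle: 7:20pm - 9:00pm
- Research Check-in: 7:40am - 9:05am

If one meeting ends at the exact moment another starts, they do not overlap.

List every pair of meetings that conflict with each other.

Sorted by start: Onboarding Standup, Research Check-in, Hiring Huddle, Pricing Call, Hiring Standup, Vendor Readout, Hiring Interview, Pricing Huddle.
Research Check-in starts before Onboarding Standup ends → Onboarding Standup and Research Check-in overlap.
Hiring Huddle starts after Onboarding Standup ends — done with Onboarding Standup.
Hiring Huddle starts after Research Check-in ends — done with Research Check-in.
Pricing Call starts after Hiring Huddle ends — done with Hiring Huddle.
Hiring Standup starts after Pricing Call ends — done with Pricing Call.
Vendor Readout starts exactly when Hiring Standup ends (back-to-back, no overlap) — done with Hiring Standup.
Hiring Interview starts before Vendor Readout ends → Vendor Readout and Hiring Interview overlap.
Pricing Huddle starts after Vendor Readout ends.
Pricing Huddle starts after Hiring Interview ends.

Hiring Interview & Vendor Readout, Onboarding Standup & Research Check-in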